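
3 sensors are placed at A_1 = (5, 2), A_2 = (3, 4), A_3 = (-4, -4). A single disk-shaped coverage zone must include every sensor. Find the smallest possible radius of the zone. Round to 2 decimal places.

Side lengths²: A_1A_2² = 8, A_1A_3² = 117, A_2A_3² = 113.
Since A_1A_3² = 117 < 113 + 8 = 121, the triangle is acute, so the smallest enclosing circle is the circumcircle.
Circumcentre = (0.3, -0.7), r² = 29.38.
r = √(29.38) ≈ 5.42.

5.42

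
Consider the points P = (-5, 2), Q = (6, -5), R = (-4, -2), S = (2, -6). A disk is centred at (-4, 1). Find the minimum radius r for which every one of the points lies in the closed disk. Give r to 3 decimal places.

The required radius is the distance from (-4, 1) to the farthest point.
Squared distances: 2, 136, 9, 85.
Maximum is 136, attained at Q.
r = √136 ≈ 11.662.

11.662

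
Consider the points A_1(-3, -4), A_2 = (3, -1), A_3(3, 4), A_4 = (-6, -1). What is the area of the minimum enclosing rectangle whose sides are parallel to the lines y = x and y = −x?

63

In coordinates u = x + y, v = x − y the rectangle is axis-aligned; the map (x,y)→(u,v) scales areas by 2.
u-values: -7, 2, 7, -7; range = 7 − (-7) = 14.
v-values: 1, 4, -1, -5; range = 4 − (-5) = 9.
Area = (14 × 9) / 2 = 63.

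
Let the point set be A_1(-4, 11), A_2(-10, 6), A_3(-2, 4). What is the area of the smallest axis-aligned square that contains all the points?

The bounding box has width 8 and height 7.
An axis-aligned square enclosing the set must have side ≥ max(width, height).
So the minimum side is max(8, 7) = 8.
Area = 8² = 64.

64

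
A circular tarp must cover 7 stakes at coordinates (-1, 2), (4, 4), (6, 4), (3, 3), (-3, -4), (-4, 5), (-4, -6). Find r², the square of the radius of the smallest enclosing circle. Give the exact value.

By Welzl's lemma the MEC is supported by two points (diametrically opposite) or three points (on a circumcircle).
The minimum enclosing circle is determined by three boundary points: (6, 4), (-4, 5), (-4, -6).
Their circumcentre is (0.5, -0.5) with r² = 50.5.
The farthest remaining point (4, 4) is at distance² 32.5 ≤ 50.5.

50.5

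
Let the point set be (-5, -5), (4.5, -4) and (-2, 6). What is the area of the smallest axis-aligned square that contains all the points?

The bounding box has width 9.5 and height 11.
An axis-aligned square enclosing the set must have side ≥ max(width, height).
So the minimum side is max(9.5, 11) = 11.
Area = 11² = 121.

121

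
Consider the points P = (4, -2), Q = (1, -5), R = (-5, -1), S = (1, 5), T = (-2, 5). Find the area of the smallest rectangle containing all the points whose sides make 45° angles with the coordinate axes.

In coordinates u = x + y, v = x − y the rectangle is axis-aligned; the map (x,y)→(u,v) scales areas by 2.
u-values: 2, -4, -6, 6, 3; range = 6 − (-6) = 12.
v-values: 6, 6, -4, -4, -7; range = 6 − (-7) = 13.
Area = (12 × 13) / 2 = 78.

78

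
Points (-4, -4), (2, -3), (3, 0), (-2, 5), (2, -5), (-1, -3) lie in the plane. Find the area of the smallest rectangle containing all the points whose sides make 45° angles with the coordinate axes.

In coordinates u = x + y, v = x − y the rectangle is axis-aligned; the map (x,y)→(u,v) scales areas by 2.
u-values: -8, -1, 3, 3, -3, -4; range = 3 − (-8) = 11.
v-values: 0, 5, 3, -7, 7, 2; range = 7 − (-7) = 14.
Area = (11 × 14) / 2 = 77.

77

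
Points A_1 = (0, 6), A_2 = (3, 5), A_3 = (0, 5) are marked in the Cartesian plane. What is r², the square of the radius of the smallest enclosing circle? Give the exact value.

2.5

Side lengths²: A_1A_2² = 10, A_1A_3² = 1, A_2A_3² = 9.
Since A_1A_2² = 10 ≥ 9 + 1 = 10, the angle opposite A_1A_2 is not acute, so the smallest enclosing circle has A_1A_2 as diameter.
Centre = midpoint of A_1A_2 = (1.5, 5.5), r² = 10/4 = 2.5.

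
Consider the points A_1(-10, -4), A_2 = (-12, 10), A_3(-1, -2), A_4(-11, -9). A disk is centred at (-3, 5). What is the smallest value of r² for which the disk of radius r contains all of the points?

The required radius is the distance from (-3, 5) to the farthest point.
Squared distances: 130, 106, 53, 260.
Maximum is 260, attained at A_4.

260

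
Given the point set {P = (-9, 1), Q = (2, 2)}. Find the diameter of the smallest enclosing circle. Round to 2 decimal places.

The smallest circle enclosing two points has them as diameter endpoints.
Centre = midpoint = (-3.5, 1.5); r² = |PQ|²/4 = 122/4 = 30.5.
Diameter = 2r = 2√(30.5) ≈ 11.05.

11.05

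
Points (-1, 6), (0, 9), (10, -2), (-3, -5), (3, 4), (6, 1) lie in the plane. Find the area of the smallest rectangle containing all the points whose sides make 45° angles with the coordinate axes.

In coordinates u = x + y, v = x − y the rectangle is axis-aligned; the map (x,y)→(u,v) scales areas by 2.
u-values: 5, 9, 8, -8, 7, 7; range = 9 − (-8) = 17.
v-values: -7, -9, 12, 2, -1, 5; range = 12 − (-9) = 21.
Area = (17 × 21) / 2 = 178.5.

178.5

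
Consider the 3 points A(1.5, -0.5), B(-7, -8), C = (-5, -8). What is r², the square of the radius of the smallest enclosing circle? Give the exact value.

32.125

Side lengths²: AB² = 128.5, AC² = 98.5, BC² = 4.
Since AB² = 128.5 ≥ 98.5 + 4 = 102.5, the angle opposite AB is not acute, so the smallest enclosing circle has AB as diameter.
Centre = midpoint of AB = (-2.75, -4.25), r² = 128.5/4 = 32.125.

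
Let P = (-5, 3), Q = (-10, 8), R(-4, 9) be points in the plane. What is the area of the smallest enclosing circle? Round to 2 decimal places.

43.89

Side lengths²: PQ² = 50, PR² = 37, QR² = 37.
Since PQ² = 50 < 37 + 37 = 74, the triangle is acute, so the smallest enclosing circle is the circumcircle.
Circumcentre = (-93/14, 89/14), r² = 1369/98.
Area = π·r² = π·1369/98 ≈ 43.89.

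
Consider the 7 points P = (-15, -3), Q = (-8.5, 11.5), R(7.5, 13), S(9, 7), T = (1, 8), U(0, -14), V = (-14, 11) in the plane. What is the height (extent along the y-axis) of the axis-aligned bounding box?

27

max y = 13, min y = -14, so height = 27.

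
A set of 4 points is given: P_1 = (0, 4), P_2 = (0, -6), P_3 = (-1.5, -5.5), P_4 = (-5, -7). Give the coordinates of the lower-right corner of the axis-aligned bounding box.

x-range [-5, 0], y-range [-7, 4].
The lower-right corner is (0, -7).

(0, -7)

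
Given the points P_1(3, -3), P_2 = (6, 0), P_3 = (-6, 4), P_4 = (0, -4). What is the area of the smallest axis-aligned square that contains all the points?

144

The bounding box has width 12 and height 8.
An axis-aligned square enclosing the set must have side ≥ max(width, height).
So the minimum side is max(12, 8) = 12.
Area = 12² = 144.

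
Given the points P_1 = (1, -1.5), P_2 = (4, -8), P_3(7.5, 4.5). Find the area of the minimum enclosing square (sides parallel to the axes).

156.25

The bounding box has width 6.5 and height 12.5.
An axis-aligned square enclosing the set must have side ≥ max(width, height).
So the minimum side is max(6.5, 12.5) = 12.5.
Area = 12.5² = 156.25.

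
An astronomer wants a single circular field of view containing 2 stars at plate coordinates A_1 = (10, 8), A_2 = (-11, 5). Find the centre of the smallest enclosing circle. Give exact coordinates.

The smallest circle enclosing two points has them as diameter endpoints.
Centre = midpoint = (-0.5, 6.5); r² = |A_1A_2|²/4 = 450/4 = 112.5.
Centre = (-0.5, 6.5).

(-0.5, 6.5)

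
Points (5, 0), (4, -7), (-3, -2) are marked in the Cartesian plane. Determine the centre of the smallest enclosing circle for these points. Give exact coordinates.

Call the three points A, B, C in the order given.
Side lengths²: AB² = 50, AC² = 68, BC² = 74.
Since BC² = 74 < 68 + 50 = 118, the triangle is acute, so the smallest enclosing circle is the circumcircle.
Circumcentre = (41/27, -83/27), r² = 15725/729.
Centre = (41/27, -83/27).

(41/27, -83/27)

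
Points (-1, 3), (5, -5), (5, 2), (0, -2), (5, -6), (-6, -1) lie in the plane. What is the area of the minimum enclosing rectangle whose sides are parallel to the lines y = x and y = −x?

In coordinates u = x + y, v = x − y the rectangle is axis-aligned; the map (x,y)→(u,v) scales areas by 2.
u-values: 2, 0, 7, -2, -1, -7; range = 7 − (-7) = 14.
v-values: -4, 10, 3, 2, 11, -5; range = 11 − (-5) = 16.
Area = (14 × 16) / 2 = 112.

112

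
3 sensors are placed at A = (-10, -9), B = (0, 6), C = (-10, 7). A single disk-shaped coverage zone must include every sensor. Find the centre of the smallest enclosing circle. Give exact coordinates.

Side lengths²: AB² = 325, AC² = 256, BC² = 101.
Since AB² = 325 < 256 + 101 = 357, the triangle is acute, so the smallest enclosing circle is the circumcircle.
Circumcentre = (-5.75, -1), r² = 82.0625.
Centre = (-5.75, -1).

(-5.75, -1)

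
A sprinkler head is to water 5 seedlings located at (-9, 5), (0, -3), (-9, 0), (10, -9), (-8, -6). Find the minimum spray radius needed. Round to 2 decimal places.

By Welzl's lemma the MEC is supported by two points (diametrically opposite) or three points (on a circumcircle).
The farthest pair is (-9, 5)–(10, -9) with squared distance 557. The circle on this segment as diameter has centre (0.5, -2) and r² = 557/4 = 139.25.
Check (0, -3): distance² to centre = 1.25 ≤ 139.25, so it lies inside.
All remaining points lie in this disk, and no smaller disk contains both endpoints, so this is the minimum enclosing circle.
r = √(139.25) ≈ 11.80.

11.80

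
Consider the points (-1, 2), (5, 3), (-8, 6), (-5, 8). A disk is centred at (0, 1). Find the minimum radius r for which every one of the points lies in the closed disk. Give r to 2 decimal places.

The required radius is the distance from (0, 1) to the farthest point.
Squared distances: 2, 29, 89, 74.
Maximum is 89, attained at (-8, 6).
r = √89 ≈ 9.43.

9.43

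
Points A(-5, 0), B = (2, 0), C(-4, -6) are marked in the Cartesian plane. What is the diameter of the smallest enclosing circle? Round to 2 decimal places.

8.60

Side lengths²: AB² = 49, AC² = 37, BC² = 72.
Since BC² = 72 < 49 + 37 = 86, the triangle is acute, so the smallest enclosing circle is the circumcircle.
Circumcentre = (-1.5, -2.5), r² = 18.5.
Diameter = 2r = 2√(18.5) ≈ 8.60.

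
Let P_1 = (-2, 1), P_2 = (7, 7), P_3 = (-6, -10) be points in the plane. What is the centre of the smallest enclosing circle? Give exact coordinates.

Side lengths²: P_1P_2² = 117, P_1P_3² = 137, P_2P_3² = 458.
Since P_2P_3² = 458 ≥ 137 + 117 = 254, the angle opposite P_2P_3 is not acute, so the smallest enclosing circle has P_2P_3 as diameter.
Centre = midpoint of P_2P_3 = (0.5, -1.5), r² = 458/4 = 114.5.
Centre = (0.5, -1.5).

(0.5, -1.5)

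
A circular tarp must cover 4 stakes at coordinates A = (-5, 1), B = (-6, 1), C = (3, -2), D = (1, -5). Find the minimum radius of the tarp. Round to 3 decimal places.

A smallest enclosing disk is always determined by at most three of the input points on its boundary.
The minimum enclosing circle is determined by three boundary points: B, C, D.
Their circumcentre is (-37/22, -23/22) with r² = 5525/242.
The farthest remaining point A is at distance² 3677/242 ≤ 5525/242.
r = √(5525/242) ≈ 4.778.

4.778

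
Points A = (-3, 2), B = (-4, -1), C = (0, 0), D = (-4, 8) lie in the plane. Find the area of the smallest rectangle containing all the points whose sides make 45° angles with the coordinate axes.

In coordinates u = x + y, v = x − y the rectangle is axis-aligned; the map (x,y)→(u,v) scales areas by 2.
u-values: -1, -5, 0, 4; range = 4 − (-5) = 9.
v-values: -5, -3, 0, -12; range = 0 − (-12) = 12.
Area = (9 × 12) / 2 = 54.

54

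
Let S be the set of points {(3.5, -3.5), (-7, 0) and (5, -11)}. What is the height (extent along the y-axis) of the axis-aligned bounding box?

max y = 0, min y = -11, so height = 11.

11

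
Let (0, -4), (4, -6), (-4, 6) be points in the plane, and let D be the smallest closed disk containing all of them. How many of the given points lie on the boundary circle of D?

2

Call the three points A, B, C in the order given.
Side lengths²: AB² = 20, AC² = 116, BC² = 208.
Since BC² = 208 ≥ 116 + 20 = 136, the angle opposite BC is not acute, so the smallest enclosing circle has BC as diameter.
Centre = midpoint of BC = (0, 0), r² = 208/4 = 52.
The points at distance exactly r from the centre are (4, -6), (-4, 6) — 2 points.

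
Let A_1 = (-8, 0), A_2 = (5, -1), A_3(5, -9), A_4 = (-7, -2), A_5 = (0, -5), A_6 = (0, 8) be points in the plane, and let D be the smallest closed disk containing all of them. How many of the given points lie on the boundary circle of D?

3

The minimum enclosing circle of a finite set is fixed by two of the points (as a diameter) or three (as a circumcircle).
The minimum enclosing circle is determined by three boundary points: A_1, A_3, A_6.
Their circumcentre is (21/22, -21/22) with r² = 19625/242.
The farthest remaining point A_4 is at distance² 15577/242 ≤ 19625/242.
The points at distance exactly r from the centre are A_1, A_3, A_6 — 3 points.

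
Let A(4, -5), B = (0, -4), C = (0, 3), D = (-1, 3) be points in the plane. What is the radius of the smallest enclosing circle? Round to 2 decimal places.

The minimum enclosing circle of a finite set is fixed by two of the points (as a diameter) or three (as a circumcircle).
The farthest pair is A–D with squared distance 89. The circle on this segment as diameter has centre (1.5, -1) and r² = 89/4 = 22.25.
Check B: distance² to centre = 11.25 ≤ 22.25, so it lies inside.
All remaining points lie in this disk, and no smaller disk contains both endpoints, so this is the minimum enclosing circle.
r = √(22.25) ≈ 4.72.

4.72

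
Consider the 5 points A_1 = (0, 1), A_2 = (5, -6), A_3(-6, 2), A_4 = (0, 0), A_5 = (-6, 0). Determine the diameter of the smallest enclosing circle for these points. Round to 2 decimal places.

The minimum enclosing circle of a finite set is fixed by two of the points (as a diameter) or three (as a circumcircle).
The farthest pair is A_2–A_3 with squared distance 185. The circle on this segment as diameter has centre (-0.5, -2) and r² = 185/4 = 46.25.
Check A_1: distance² to centre = 9.25 ≤ 46.25, so it lies inside.
All remaining points lie in this disk, and no smaller disk contains both endpoints, so this is the minimum enclosing circle.
Diameter = 2r = 2√(46.25) ≈ 13.60.

13.60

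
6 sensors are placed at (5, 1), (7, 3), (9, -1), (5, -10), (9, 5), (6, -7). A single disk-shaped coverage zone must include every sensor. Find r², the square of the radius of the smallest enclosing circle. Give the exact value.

The farthest pair is (5, -10)–(9, 5) with squared distance 241. The circle on this segment as diameter has centre (7, -2.5) and r² = 241/4 = 60.25.
Check (5, 1): distance² to centre = 16.25 ≤ 60.25, so it lies inside.
All remaining points lie in this disk, and no smaller disk contains both endpoints, so this is the minimum enclosing circle.

60.25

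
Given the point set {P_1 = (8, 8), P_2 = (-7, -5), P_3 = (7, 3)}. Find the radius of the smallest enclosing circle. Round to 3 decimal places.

9.925

Side lengths²: P_1P_2² = 394, P_1P_3² = 26, P_2P_3² = 260.
Since P_1P_2² = 394 ≥ 260 + 26 = 286, the angle opposite P_1P_2 is not acute, so the smallest enclosing circle has P_1P_2 as diameter.
Centre = midpoint of P_1P_2 = (0.5, 1.5), r² = 394/4 = 98.5.
r = √(98.5) ≈ 9.925.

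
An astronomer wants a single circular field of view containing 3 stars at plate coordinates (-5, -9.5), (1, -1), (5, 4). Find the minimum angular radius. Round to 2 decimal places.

Call the three points A, B, C in the order given.
Side lengths²: AB² = 108.25, AC² = 282.25, BC² = 41.
Since AC² = 282.25 ≥ 108.25 + 41 = 149.25, the angle opposite AC is not acute, so the smallest enclosing circle has AC as diameter.
Centre = midpoint of AC = (0, -2.75), r² = 282.25/4 = 70.5625.
r = √(70.5625) ≈ 8.40.

8.40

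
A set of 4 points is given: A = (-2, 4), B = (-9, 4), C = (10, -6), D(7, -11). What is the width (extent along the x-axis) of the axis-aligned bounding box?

19

max x = 10, min x = -9, so width = 19.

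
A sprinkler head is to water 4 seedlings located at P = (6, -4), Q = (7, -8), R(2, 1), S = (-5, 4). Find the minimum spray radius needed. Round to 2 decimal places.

The farthest pair is Q–S with squared distance 288. The circle on this segment as diameter has centre (1, -2) and r² = 288/4 = 72.
Check P: distance² to centre = 29 ≤ 72, so it lies inside.
All remaining points lie in this disk, and no smaller disk contains both endpoints, so this is the minimum enclosing circle.
r = √72 ≈ 8.49.

8.49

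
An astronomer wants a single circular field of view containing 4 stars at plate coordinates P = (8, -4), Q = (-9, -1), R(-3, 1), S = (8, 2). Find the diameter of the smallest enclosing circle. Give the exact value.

By Welzl's lemma the MEC is supported by two points (diametrically opposite) or three points (on a circumcircle).
The minimum enclosing circle is determined by three boundary points: P, Q, S.
Their circumcentre is (-4/17, -1) with r² = 22201/289.
The farthest remaining point R is at distance² 3365/289 ≤ 22201/289.
Diameter = 2r = 2√(22201/289) = 298/17.

298/17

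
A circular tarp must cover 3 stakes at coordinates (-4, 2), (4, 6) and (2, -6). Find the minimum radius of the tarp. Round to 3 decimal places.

6.182

Call the three points A, B, C in the order given.
Side lengths²: AB² = 80, AC² = 100, BC² = 148.
Since BC² = 148 < 100 + 80 = 180, the triangle is acute, so the smallest enclosing circle is the circumcircle.
Circumcentre = (21/11, 2/11), r² = 4625/121.
r = √(4625/121) ≈ 6.182.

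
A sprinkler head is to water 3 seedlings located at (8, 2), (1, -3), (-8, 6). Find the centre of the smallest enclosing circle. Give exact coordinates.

Call the three points A, B, C in the order given.
Side lengths²: AB² = 74, AC² = 272, BC² = 162.
Since AC² = 272 ≥ 162 + 74 = 236, the angle opposite AC is not acute, so the smallest enclosing circle has AC as diameter.
Centre = midpoint of AC = (0, 4), r² = 272/4 = 68.
Centre = (0, 4).

(0, 4)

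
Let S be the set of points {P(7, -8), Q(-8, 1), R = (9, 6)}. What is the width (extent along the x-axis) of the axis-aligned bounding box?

17

max x = 9, min x = -8, so width = 17.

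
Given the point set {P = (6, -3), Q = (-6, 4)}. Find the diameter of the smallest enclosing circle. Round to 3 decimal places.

The smallest circle enclosing two points has them as diameter endpoints.
Centre = midpoint = (0, 0.5); r² = |PQ|²/4 = 193/4 = 48.25.
Diameter = 2r = 2√(48.25) ≈ 13.892.

13.892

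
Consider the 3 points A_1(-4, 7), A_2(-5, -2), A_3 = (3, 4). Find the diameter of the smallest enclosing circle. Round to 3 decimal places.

Side lengths²: A_1A_2² = 82, A_1A_3² = 58, A_2A_3² = 100.
Since A_2A_3² = 100 < 82 + 58 = 140, the triangle is acute, so the smallest enclosing circle is the circumcircle.
Circumcentre = (-21/11, 73/33), r² = 29725/1089.
Diameter = 2r = 2√(29725/1089) ≈ 10.449.

10.449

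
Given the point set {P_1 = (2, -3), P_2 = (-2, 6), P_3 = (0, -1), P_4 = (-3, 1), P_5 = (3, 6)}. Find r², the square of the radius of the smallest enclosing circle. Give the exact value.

The minimum enclosing circle is determined by three boundary points: P_1, P_2, P_5.
Their circumcentre is (0.5, 31/18) with r² = 3977/162.
The farthest remaining point P_4 is at distance² 2069/162 ≤ 3977/162.

3977/162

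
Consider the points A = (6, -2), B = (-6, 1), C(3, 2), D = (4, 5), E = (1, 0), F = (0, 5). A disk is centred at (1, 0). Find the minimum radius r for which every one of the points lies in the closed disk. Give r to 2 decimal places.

7.07

The required radius is the distance from (1, 0) to the farthest point.
Squared distances: 29, 50, 8, 34, 0, 26.
Maximum is 50, attained at B.
r = √50 ≈ 7.07.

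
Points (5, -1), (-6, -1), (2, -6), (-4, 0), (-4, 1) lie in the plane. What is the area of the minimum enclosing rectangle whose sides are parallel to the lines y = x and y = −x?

71.5

In coordinates u = x + y, v = x − y the rectangle is axis-aligned; the map (x,y)→(u,v) scales areas by 2.
u-values: 4, -7, -4, -4, -3; range = 4 − (-7) = 11.
v-values: 6, -5, 8, -4, -5; range = 8 − (-5) = 13.
Area = (11 × 13) / 2 = 71.5.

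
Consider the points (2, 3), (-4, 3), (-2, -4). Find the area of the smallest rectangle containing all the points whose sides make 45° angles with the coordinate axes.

49.5

In coordinates u = x + y, v = x − y the rectangle is axis-aligned; the map (x,y)→(u,v) scales areas by 2.
u-values: 5, -1, -6; range = 5 − (-6) = 11.
v-values: -1, -7, 2; range = 2 − (-7) = 9.
Area = (11 × 9) / 2 = 49.5.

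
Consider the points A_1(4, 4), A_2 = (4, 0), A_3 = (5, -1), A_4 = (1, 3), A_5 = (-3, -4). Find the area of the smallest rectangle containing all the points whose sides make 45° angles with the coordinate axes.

60

In coordinates u = x + y, v = x − y the rectangle is axis-aligned; the map (x,y)→(u,v) scales areas by 2.
u-values: 8, 4, 4, 4, -7; range = 8 − (-7) = 15.
v-values: 0, 4, 6, -2, 1; range = 6 − (-2) = 8.
Area = (15 × 8) / 2 = 60.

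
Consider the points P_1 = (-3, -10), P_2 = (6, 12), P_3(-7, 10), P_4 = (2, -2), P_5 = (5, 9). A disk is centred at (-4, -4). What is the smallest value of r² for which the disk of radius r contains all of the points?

356

The required radius is the distance from (-4, -4) to the farthest point.
Squared distances: 37, 356, 205, 40, 250.
Maximum is 356, attained at P_2.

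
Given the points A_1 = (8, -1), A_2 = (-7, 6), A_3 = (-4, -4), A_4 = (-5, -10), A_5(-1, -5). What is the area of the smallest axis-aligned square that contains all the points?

The bounding box has width 15 and height 16.
An axis-aligned square enclosing the set must have side ≥ max(width, height).
So the minimum side is max(15, 16) = 16.
Area = 16² = 256.

256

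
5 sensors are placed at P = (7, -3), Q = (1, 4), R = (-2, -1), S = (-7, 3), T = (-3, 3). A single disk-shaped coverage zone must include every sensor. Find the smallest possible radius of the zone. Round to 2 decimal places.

The minimum enclosing circle of a finite set is fixed by two of the points (as a diameter) or three (as a circumcircle).
The farthest pair is P–S with squared distance 232. The circle on this segment as diameter has centre (0, 0) and r² = 232/4 = 58.
Check Q: distance² to centre = 17 ≤ 58, so it lies inside.
All remaining points lie in this disk, and no smaller disk contains both endpoints, so this is the minimum enclosing circle.
r = √58 ≈ 7.62.

7.62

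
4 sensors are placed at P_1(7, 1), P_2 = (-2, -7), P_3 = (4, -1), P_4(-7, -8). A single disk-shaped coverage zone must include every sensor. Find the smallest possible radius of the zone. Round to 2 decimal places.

8.32

By Welzl's lemma the MEC is supported by two points (diametrically opposite) or three points (on a circumcircle).
The farthest pair is P_1–P_4 with squared distance 277. The circle on this segment as diameter has centre (0, -3.5) and r² = 277/4 = 69.25.
Check P_2: distance² to centre = 16.25 ≤ 69.25, so it lies inside.
All remaining points lie in this disk, and no smaller disk contains both endpoints, so this is the minimum enclosing circle.
r = √(69.25) ≈ 8.32.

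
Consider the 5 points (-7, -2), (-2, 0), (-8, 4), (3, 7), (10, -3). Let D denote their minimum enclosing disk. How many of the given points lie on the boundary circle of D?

2

By Welzl's lemma the MEC is supported by two points (diametrically opposite) or three points (on a circumcircle).
The farthest pair is (-8, 4)–(10, -3) with squared distance 373. The circle on this segment as diameter has centre (1, 0.5) and r² = 373/4 = 93.25.
Check (-7, -2): distance² to centre = 70.25 ≤ 93.25, so it lies inside.
All remaining points lie in this disk, and no smaller disk contains both endpoints, so this is the minimum enclosing circle.
The points at distance exactly r from the centre are (-8, 4), (10, -3) — 2 points.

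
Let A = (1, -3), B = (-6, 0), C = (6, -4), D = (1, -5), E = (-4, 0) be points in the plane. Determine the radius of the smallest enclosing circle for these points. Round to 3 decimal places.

6.325

The minimum enclosing circle of a finite set is fixed by two of the points (as a diameter) or three (as a circumcircle).
The farthest pair is B–C with squared distance 160. The circle on this segment as diameter has centre (0, -2) and r² = 160/4 = 40.
Check A: distance² to centre = 2 ≤ 40, so it lies inside.
All remaining points lie in this disk, and no smaller disk contains both endpoints, so this is the minimum enclosing circle.
r = √40 ≈ 6.325.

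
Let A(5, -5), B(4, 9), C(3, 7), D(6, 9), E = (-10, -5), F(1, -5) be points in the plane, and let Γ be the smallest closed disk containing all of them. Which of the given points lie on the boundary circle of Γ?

D, E

A smallest enclosing disk is always determined by at most three of the input points on its boundary.
The farthest pair is D–E with squared distance 452. The circle on this segment as diameter has centre (-2, 2) and r² = 452/4 = 113.
Check A: distance² to centre = 98 ≤ 113, so it lies inside.
All remaining points lie in this disk, and no smaller disk contains both endpoints, so this is the minimum enclosing circle.
The points at distance exactly r from the centre are D, E — 2 points.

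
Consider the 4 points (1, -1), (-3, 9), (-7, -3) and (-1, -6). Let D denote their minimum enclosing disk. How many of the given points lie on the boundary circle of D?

2

The farthest pair is (-3, 9)–(-1, -6) with squared distance 229. The circle on this segment as diameter has centre (-2, 1.5) and r² = 229/4 = 57.25.
Check (1, -1): distance² to centre = 15.25 ≤ 57.25, so it lies inside.
All remaining points lie in this disk, and no smaller disk contains both endpoints, so this is the minimum enclosing circle.
The points at distance exactly r from the centre are (-3, 9), (-1, -6) — 2 points.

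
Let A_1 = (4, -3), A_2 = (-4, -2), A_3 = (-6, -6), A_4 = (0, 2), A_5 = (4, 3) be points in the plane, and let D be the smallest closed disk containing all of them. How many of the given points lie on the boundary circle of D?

A smallest enclosing disk is always determined by at most three of the input points on its boundary.
The farthest pair is A_3–A_5 with squared distance 181. The circle on this segment as diameter has centre (-1, -1.5) and r² = 181/4 = 45.25.
Check A_1: distance² to centre = 27.25 ≤ 45.25, so it lies inside.
All remaining points lie in this disk, and no smaller disk contains both endpoints, so this is the minimum enclosing circle.
The points at distance exactly r from the centre are A_3, A_5 — 2 points.

2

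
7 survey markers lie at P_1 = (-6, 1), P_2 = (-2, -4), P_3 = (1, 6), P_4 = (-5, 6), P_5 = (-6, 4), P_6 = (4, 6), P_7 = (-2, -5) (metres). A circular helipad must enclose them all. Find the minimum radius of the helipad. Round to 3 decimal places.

The minimum enclosing circle of a finite set is fixed by two of the points (as a diameter) or three (as a circumcircle).
The minimum enclosing circle is determined by three boundary points: P_4, P_6, P_7.
Their circumcentre is (-0.5, 29/22) with r² = 10205/242.
The farthest remaining point P_5 is at distance² 9061/242 ≤ 10205/242.
r = √(10205/242) ≈ 6.494.

6.494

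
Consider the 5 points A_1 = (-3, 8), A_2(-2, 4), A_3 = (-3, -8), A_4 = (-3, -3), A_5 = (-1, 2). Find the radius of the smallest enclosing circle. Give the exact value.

A smallest enclosing disk is always determined by at most three of the input points on its boundary.
The farthest pair is A_1–A_3 with squared distance 256. The circle on this segment as diameter has centre (-3, 0) and r² = 256/4 = 64.
Check A_2: distance² to centre = 17 ≤ 64, so it lies inside.
All remaining points lie in this disk, and no smaller disk contains both endpoints, so this is the minimum enclosing circle.
r = √64 = 8.

8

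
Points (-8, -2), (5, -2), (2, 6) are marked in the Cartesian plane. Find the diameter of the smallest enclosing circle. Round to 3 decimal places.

13.677

Call the three points A, B, C in the order given.
Side lengths²: AB² = 169, AC² = 164, BC² = 73.
Since AB² = 169 < 164 + 73 = 237, the triangle is acute, so the smallest enclosing circle is the circumcircle.
Circumcentre = (-1.5, 0.125), r² = 46.765625.
Diameter = 2r = 2√(46.765625) ≈ 13.677.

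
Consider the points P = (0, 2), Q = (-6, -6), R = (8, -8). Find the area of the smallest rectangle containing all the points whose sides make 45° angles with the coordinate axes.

126

In coordinates u = x + y, v = x − y the rectangle is axis-aligned; the map (x,y)→(u,v) scales areas by 2.
u-values: 2, -12, 0; range = 2 − (-12) = 14.
v-values: -2, 0, 16; range = 16 − (-2) = 18.
Area = (14 × 18) / 2 = 126.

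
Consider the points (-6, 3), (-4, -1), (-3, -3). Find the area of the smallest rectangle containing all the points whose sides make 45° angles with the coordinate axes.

13.5

In coordinates u = x + y, v = x − y the rectangle is axis-aligned; the map (x,y)→(u,v) scales areas by 2.
u-values: -3, -5, -6; range = -3 − (-6) = 3.
v-values: -9, -3, 0; range = 0 − (-9) = 9.
Area = (3 × 9) / 2 = 13.5.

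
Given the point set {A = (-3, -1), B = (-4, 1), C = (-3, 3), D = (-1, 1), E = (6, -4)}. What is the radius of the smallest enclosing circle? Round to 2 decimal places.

A smallest enclosing disk is always determined by at most three of the input points on its boundary.
The farthest pair is C–E with squared distance 130. The circle on this segment as diameter has centre (1.5, -0.5) and r² = 130/4 = 32.5.
Check A: distance² to centre = 20.5 ≤ 32.5, so it lies inside.
All remaining points lie in this disk, and no smaller disk contains both endpoints, so this is the minimum enclosing circle.
r = √(32.5) ≈ 5.70.

5.70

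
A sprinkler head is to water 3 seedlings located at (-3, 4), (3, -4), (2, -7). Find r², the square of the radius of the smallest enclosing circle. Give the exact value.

Call the three points A, B, C in the order given.
Side lengths²: AB² = 100, AC² = 146, BC² = 10.
Since AC² = 146 ≥ 100 + 10 = 110, the angle opposite AC is not acute, so the smallest enclosing circle has AC as diameter.
Centre = midpoint of AC = (-0.5, -1.5), r² = 146/4 = 36.5.

36.5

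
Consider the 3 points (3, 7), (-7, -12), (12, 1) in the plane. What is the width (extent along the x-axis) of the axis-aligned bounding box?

max x = 12, min x = -7, so width = 19.

19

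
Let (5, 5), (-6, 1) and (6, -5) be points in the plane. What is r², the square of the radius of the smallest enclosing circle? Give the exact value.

Call the three points A, B, C in the order given.
Side lengths²: AB² = 137, AC² = 101, BC² = 180.
Since BC² = 180 < 137 + 101 = 238, the triangle is acute, so the smallest enclosing circle is the circumcircle.
Circumcentre = (29/38, -9/19), r² = 69185/1444.

69185/1444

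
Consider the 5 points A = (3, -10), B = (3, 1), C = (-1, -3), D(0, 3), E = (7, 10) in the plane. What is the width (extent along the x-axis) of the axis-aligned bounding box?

max x = 7, min x = -1, so width = 8.

8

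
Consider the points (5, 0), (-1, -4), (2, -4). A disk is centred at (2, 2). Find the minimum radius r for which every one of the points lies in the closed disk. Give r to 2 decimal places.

The required radius is the distance from (2, 2) to the farthest point.
Squared distances: 13, 45, 36.
Maximum is 45, attained at (-1, -4).
r = √45 ≈ 6.71.

6.71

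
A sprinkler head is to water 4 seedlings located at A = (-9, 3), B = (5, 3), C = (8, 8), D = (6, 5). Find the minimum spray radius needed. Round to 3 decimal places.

A smallest enclosing disk is always determined by at most three of the input points on its boundary.
The farthest pair is A–C with squared distance 314. The circle on this segment as diameter has centre (-0.5, 5.5) and r² = 314/4 = 78.5.
Check B: distance² to centre = 36.5 ≤ 78.5, so it lies inside.
All remaining points lie in this disk, and no smaller disk contains both endpoints, so this is the minimum enclosing circle.
r = √(78.5) ≈ 8.860.

8.860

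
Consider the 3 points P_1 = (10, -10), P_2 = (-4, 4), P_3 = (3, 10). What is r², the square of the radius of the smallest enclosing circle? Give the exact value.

38165/338

Side lengths²: P_1P_2² = 392, P_1P_3² = 449, P_2P_3² = 85.
Since P_1P_3² = 449 < 392 + 85 = 477, the triangle is acute, so the smallest enclosing circle is the circumcircle.
Circumcentre = (149/26, -7/26), r² = 38165/338.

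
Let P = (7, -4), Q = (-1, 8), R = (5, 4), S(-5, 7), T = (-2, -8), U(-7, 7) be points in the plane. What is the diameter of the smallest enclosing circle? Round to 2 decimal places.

The minimum enclosing circle is determined by three boundary points: P, T, U.
Their circumcentre is (-33/62, 51/62) with r² = 153745/1922.
The farthest remaining point S is at distance² 111709/1922 ≤ 153745/1922.
Diameter = 2r = 2√(153745/1922) ≈ 17.89.

17.89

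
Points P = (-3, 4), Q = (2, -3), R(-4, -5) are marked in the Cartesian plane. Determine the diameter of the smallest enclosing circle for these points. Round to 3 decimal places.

9.474

Side lengths²: PQ² = 74, PR² = 82, QR² = 40.
Since PR² = 82 < 74 + 40 = 114, the triangle is acute, so the smallest enclosing circle is the circumcircle.
Circumcentre = (-55/26, -17/26), r² = 7585/338.
Diameter = 2r = 2√(7585/338) ≈ 9.474.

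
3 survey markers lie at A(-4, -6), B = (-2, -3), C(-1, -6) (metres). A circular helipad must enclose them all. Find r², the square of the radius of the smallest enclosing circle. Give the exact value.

65/18

Side lengths²: AB² = 13, AC² = 9, BC² = 10.
Since AB² = 13 < 10 + 9 = 19, the triangle is acute, so the smallest enclosing circle is the circumcircle.
Circumcentre = (-2.5, -29/6), r² = 65/18.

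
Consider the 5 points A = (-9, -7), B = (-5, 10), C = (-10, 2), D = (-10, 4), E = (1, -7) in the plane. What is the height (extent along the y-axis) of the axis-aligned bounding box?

max y = 10, min y = -7, so height = 17.

17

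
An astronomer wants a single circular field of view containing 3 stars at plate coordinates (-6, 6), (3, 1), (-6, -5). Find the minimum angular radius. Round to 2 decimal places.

6.19

Call the three points A, B, C in the order given.
Side lengths²: AB² = 106, AC² = 121, BC² = 117.
Since AC² = 121 < 117 + 106 = 223, the triangle is acute, so the smallest enclosing circle is the circumcircle.
Circumcentre = (-19/6, 0.5), r² = 689/18.
r = √(689/18) ≈ 6.19.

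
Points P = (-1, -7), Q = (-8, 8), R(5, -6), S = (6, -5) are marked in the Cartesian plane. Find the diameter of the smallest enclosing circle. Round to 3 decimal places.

The minimum enclosing circle is determined by three boundary points: Q, R, S.
Their circumcentre is (-67/54, 67/54) with r² = 133225/1458.
The farthest remaining point P is at distance² 99097/1458 ≤ 133225/1458.
Diameter = 2r = 2√(133225/1458) ≈ 19.118.

19.118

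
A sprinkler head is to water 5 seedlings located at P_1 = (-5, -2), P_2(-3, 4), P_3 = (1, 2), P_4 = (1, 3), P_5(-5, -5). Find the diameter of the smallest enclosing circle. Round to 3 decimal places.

10.003

By Welzl's lemma the MEC is supported by two points (diametrically opposite) or three points (on a circumcircle).
The minimum enclosing circle is determined by three boundary points: P_2, P_4, P_5.
Their circumcentre is (-40/19, -35/38) with r² = 36125/1444.
The farthest remaining point P_3 is at distance² 26245/1444 ≤ 36125/1444.
Diameter = 2r = 2√(36125/1444) ≈ 10.003.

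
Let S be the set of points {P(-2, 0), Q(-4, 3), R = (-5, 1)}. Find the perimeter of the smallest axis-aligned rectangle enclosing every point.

Width = max x − min x = -2 − (-5) = 3.
Height = max y − min y = 3 − 0 = 3.
Perimeter = 2(3 + 3) = 12.

12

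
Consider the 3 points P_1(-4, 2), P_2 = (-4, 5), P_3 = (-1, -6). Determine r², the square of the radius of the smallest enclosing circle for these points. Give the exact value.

32.5

Side lengths²: P_1P_2² = 9, P_1P_3² = 73, P_2P_3² = 130.
Since P_2P_3² = 130 ≥ 73 + 9 = 82, the angle opposite P_2P_3 is not acute, so the smallest enclosing circle has P_2P_3 as diameter.
Centre = midpoint of P_2P_3 = (-2.5, -0.5), r² = 130/4 = 32.5.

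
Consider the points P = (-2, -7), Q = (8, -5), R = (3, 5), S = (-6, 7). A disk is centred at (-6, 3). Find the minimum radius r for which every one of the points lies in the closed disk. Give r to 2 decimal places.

16.12

The required radius is the distance from (-6, 3) to the farthest point.
Squared distances: 116, 260, 85, 16.
Maximum is 260, attained at Q.
r = √260 ≈ 16.12.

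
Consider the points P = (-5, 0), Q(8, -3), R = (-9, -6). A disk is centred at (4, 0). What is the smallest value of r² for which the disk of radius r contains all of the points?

205

The required radius is the distance from (4, 0) to the farthest point.
Squared distances: 81, 25, 205.
Maximum is 205, attained at R.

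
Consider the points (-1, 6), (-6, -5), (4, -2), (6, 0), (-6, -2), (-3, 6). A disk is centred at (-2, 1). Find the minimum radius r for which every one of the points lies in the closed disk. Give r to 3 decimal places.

8.062

The required radius is the distance from (-2, 1) to the farthest point.
Squared distances: 26, 52, 45, 65, 25, 26.
Maximum is 65, attained at (6, 0).
r = √65 ≈ 8.062.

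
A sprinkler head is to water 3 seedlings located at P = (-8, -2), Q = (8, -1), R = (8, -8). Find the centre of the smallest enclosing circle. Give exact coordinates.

(0.1875, -4.5)

Side lengths²: PQ² = 257, PR² = 292, QR² = 49.
Since PR² = 292 < 257 + 49 = 306, the triangle is acute, so the smallest enclosing circle is the circumcircle.
Circumcentre = (0.1875, -4.5), r² = 73.28515625.
Centre = (0.1875, -4.5).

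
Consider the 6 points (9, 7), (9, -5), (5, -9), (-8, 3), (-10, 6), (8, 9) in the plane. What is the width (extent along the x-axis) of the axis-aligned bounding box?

max x = 9, min x = -10, so width = 19.

19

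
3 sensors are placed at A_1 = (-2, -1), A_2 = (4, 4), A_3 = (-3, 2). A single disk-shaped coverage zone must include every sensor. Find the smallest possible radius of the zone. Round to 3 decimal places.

3.909

Side lengths²: A_1A_2² = 61, A_1A_3² = 10, A_2A_3² = 53.
Since A_1A_2² = 61 < 53 + 10 = 63, the triangle is acute, so the smallest enclosing circle is the circumcircle.
Circumcentre = (41/46, 75/46), r² = 16165/1058.
r = √(16165/1058) ≈ 3.909.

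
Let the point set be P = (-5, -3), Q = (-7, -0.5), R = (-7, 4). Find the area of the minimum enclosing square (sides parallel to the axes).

The bounding box has width 2 and height 7.
An axis-aligned square enclosing the set must have side ≥ max(width, height).
So the minimum side is max(2, 7) = 7.
Area = 7² = 49.

49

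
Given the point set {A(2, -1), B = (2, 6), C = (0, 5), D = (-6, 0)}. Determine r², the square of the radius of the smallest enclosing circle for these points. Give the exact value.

25.390625

By Welzl's lemma the MEC is supported by two points (diametrically opposite) or three points (on a circumcircle).
The minimum enclosing circle is determined by three boundary points: A, B, D.
Their circumcentre is (-1.625, 2.5) with r² = 25.390625.
The farthest remaining point C is at distance² 8.890625 ≤ 25.390625.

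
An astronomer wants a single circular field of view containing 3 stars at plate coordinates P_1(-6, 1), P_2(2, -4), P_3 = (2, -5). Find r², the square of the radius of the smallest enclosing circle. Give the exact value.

Side lengths²: P_1P_2² = 89, P_1P_3² = 100, P_2P_3² = 1.
Since P_1P_3² = 100 ≥ 89 + 1 = 90, the angle opposite P_1P_3 is not acute, so the smallest enclosing circle has P_1P_3 as diameter.
Centre = midpoint of P_1P_3 = (-2, -2), r² = 100/4 = 25.

25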